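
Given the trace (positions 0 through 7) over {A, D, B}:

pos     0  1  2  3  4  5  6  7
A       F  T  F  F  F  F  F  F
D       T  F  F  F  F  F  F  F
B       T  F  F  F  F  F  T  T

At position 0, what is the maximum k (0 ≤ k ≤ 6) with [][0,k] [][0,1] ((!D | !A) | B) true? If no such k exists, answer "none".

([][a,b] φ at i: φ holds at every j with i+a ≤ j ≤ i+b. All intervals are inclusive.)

[][0,1] ((!D | !A) | B) must hold from j=0 onward; find where it first fails.
  j=0: holds
  j=1: holds
  j=2: holds
  j=3: holds
  j=4: holds
  j=5: holds
  j=6: holds
Holds through j=6; largest k = 6.

6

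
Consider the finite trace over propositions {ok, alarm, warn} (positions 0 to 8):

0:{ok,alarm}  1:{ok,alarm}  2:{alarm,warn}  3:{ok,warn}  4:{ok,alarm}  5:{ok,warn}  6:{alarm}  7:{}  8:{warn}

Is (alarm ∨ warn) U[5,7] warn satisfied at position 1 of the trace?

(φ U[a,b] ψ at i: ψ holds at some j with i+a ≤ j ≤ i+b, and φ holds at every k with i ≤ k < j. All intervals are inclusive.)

Need some j in [6,8] with warn, and (alarm ∨ warn) at every k in [1,j-1].
  j=6: warn false.
  j=7: warn false.
  j=8: warn holds, but (alarm ∨ warn) fails at k=7 → not this j.
No j in the window works → until fails.

Does not hold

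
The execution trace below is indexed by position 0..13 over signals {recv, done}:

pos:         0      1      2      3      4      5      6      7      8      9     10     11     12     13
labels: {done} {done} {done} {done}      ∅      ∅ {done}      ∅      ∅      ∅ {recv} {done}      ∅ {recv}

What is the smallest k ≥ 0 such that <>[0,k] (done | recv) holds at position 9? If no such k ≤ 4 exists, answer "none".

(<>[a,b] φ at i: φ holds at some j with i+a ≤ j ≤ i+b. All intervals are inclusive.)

Scan j = 9,10,… for (done | recv):
  j=9: fails
  j=10: holds
First hit at j=10, so smallest k = 10-9 = 1.

1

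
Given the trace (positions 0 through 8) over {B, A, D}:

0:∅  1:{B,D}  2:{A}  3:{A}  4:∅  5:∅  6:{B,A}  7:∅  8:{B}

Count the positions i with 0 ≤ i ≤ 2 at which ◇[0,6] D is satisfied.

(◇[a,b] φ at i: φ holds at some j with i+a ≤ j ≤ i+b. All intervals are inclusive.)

2

Evaluate at each i in [0,2]:
  i=0: ✓ (witness j=1)
  i=1: ✓ (witness j=1)
  i=2: ✗ (none in [2,8])
Positions where it holds: {0, 1} → 2.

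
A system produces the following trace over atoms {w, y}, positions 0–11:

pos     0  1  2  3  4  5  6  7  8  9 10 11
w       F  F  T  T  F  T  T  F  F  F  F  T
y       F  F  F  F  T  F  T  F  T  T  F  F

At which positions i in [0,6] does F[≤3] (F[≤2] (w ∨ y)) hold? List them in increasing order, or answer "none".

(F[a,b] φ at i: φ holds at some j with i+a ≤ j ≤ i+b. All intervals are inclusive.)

0, 1, 2, 3, 4, 5, 6

Evaluate at each i in [0,6]:
  i=0: ✓ (witness j=0)
  i=1: ✓ (witness j=1)
  i=2: ✓ (witness j=2)
  i=3: ✓ (witness j=3)
  i=4: ✓ (witness j=4)
  i=5: ✓ (witness j=5)
  i=6: ✓ (witness j=6)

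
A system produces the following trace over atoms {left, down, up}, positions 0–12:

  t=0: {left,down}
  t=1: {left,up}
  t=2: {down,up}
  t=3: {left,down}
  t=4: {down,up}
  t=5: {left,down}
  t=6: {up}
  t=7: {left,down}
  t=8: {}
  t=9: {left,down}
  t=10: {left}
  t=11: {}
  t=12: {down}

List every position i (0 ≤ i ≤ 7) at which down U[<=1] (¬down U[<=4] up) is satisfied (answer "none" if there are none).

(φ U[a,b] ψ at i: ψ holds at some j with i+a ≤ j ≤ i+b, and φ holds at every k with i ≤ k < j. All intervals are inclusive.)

0, 1, 2, 3, 4, 5, 6

Evaluate at each i in [0,7]:
  i=0: ✓ (rhs at j=1; lhs holds on [0,0])
  i=1: ✓ (rhs at j=1)
  i=2: ✓ (rhs at j=2)
  i=3: ✓ (rhs at j=4; lhs holds on [3,3])
  i=4: ✓ (rhs at j=4)
  i=5: ✓ (rhs at j=6; lhs holds on [5,5])
  i=6: ✓ (rhs at j=6)
  i=7: ✗ (no rhs in [7,8])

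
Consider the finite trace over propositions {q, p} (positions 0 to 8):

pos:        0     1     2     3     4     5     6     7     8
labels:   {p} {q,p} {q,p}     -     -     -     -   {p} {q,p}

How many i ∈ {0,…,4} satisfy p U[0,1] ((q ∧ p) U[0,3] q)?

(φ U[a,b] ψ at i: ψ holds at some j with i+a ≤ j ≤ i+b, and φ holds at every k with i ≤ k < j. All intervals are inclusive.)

3

Evaluate at each i in [0,4]:
  i=0: ✓ (rhs at j=1; lhs holds on [0,0])
  i=1: ✓ (rhs at j=1)
  i=2: ✓ (rhs at j=2)
  i=3: ✗ (no rhs in [3,4])
  i=4: ✗ (no rhs in [4,5])
Positions where it holds: {0, 1, 2} → 3.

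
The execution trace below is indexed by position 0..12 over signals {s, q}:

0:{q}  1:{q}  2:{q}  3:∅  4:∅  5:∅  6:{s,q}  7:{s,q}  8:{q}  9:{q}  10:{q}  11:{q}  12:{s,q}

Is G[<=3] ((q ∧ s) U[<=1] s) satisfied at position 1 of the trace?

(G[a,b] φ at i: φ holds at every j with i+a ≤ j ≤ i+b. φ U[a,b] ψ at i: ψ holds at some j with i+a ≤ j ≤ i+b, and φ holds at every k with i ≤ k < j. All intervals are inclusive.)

False

Check ((q ∧ s) U[<=1] s) at every j in [1,4]:
  j=1: fails
  j=2: fails
  j=3: fails
  j=4: fails
Fails at j=1 → formula fails.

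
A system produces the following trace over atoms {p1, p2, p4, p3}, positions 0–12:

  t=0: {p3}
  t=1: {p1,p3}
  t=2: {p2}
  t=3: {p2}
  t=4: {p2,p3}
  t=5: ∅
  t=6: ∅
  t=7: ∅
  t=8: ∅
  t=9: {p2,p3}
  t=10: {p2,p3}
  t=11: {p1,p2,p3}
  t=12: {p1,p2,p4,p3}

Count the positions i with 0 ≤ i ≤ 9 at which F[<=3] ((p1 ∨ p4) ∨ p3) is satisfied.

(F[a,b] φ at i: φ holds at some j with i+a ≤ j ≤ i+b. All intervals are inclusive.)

Evaluate at each i in [0,9]:
  i=0: ✓ (witness j=0)
  i=1: ✓ (witness j=1)
  i=2: ✓ (witness j=4)
  i=3: ✓ (witness j=4)
  i=4: ✓ (witness j=4)
  i=5: ✗ (none in [5,8])
  i=6: ✓ (witness j=9)
  i=7: ✓ (witness j=9)
  i=8: ✓ (witness j=9)
  i=9: ✓ (witness j=9)
Positions where it holds: {0, 1, 2, 3, 4, 6, 7, 8, 9} → 9.

9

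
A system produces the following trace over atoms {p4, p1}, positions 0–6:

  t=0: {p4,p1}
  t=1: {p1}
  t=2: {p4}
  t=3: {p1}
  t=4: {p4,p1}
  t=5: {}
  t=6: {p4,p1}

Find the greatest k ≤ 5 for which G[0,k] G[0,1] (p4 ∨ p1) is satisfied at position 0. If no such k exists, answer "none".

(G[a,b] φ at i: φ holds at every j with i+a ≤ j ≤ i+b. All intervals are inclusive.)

G[0,1] (p4 ∨ p1) must hold from j=0 onward; find where it first fails.
  j=0: holds
  j=1: holds
  j=2: holds
  j=3: holds
  j=4: fails
Holds on [0,3], so largest k = 3.

3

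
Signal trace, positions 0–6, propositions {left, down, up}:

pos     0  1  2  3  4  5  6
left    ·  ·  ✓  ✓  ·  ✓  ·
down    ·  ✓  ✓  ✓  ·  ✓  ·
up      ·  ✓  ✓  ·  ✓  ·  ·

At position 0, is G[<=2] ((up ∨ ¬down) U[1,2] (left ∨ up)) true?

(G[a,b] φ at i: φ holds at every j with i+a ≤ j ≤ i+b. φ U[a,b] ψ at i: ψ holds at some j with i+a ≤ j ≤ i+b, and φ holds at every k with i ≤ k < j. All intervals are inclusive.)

True

Check ((up ∨ ¬down) U[1,2] (left ∨ up)) at every j in [0,2]:
  j=0: holds
  j=1: holds
  j=2: holds
All positions satisfy it → formula holds.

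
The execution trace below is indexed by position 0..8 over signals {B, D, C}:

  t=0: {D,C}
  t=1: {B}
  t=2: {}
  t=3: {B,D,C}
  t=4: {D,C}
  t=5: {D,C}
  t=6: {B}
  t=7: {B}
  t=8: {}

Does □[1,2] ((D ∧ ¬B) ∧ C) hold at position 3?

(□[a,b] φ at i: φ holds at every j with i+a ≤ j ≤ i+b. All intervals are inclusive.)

True

Check ((D ∧ ¬B) ∧ C) at every j in [4,5]:
  j=4: true
  j=5: true
All positions satisfy it → formula holds.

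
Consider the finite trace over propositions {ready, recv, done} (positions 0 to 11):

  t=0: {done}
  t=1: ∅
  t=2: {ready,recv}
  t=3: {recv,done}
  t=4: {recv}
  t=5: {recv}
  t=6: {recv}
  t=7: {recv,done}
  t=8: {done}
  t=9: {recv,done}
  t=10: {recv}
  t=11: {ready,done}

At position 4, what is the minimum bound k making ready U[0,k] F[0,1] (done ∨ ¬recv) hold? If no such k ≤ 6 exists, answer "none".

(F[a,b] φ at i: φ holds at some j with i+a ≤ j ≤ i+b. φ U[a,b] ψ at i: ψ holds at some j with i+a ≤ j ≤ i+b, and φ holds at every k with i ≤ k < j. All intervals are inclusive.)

none

Need earliest j ≥ 4 with F[0,1] (done ∨ ¬recv), and ready at every k in [4,j-1].
  j=4: rhs fails.
  j=5: rhs fails.
  j=6: rhs holds but lhs fails at k=4.
  j=7: rhs holds but lhs fails at k=4.
  j=8: rhs holds but lhs fails at k=4.
  j=9: rhs holds but lhs fails at k=4.
  j=10: rhs holds but lhs fails at k=4.
No witness within the range → none.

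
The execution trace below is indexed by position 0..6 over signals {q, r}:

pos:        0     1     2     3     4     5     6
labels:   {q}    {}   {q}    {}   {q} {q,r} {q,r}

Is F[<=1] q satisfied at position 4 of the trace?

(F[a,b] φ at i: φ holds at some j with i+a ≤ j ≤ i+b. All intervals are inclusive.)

Holds

Check q at each j in [4,5]:
  j=4: true
  j=5: true
Found at j=4 → formula holds.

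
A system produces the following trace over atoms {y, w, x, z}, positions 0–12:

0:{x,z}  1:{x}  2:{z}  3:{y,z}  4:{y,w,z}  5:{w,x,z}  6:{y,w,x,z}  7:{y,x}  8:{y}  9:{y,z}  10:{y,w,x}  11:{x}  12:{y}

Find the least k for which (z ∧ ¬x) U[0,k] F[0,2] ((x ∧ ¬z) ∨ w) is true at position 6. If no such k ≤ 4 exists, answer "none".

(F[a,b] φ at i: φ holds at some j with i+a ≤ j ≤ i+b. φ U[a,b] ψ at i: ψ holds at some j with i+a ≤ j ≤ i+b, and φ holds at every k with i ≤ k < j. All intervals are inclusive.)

Need earliest j ≥ 6 with F[0,2] ((x ∧ ¬z) ∨ w), and (z ∧ ¬x) at every k in [6,j-1].
  j=6: rhs holds (empty prefix). k = 0.

0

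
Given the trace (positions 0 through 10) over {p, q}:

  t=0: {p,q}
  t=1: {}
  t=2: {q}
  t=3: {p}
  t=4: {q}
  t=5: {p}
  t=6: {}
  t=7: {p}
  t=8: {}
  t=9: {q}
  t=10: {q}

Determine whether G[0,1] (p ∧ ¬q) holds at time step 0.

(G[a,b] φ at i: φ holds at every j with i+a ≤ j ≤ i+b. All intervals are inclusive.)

Check (p ∧ ¬q) at every j in [0,1]:
  j=0: false
  j=1: false
Fails at j=0 → formula fails.

False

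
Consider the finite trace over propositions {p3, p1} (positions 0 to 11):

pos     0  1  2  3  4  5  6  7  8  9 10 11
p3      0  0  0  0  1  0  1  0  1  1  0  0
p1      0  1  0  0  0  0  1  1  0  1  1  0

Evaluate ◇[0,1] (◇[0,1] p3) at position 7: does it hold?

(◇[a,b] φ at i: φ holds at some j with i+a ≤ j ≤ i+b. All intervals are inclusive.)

Holds

Check ◇[0,1] p3 at each j in [7,8]:
  j=7: holds (witness at 8)
  j=8: holds (witness at 8)
Found at j=7 → formula holds.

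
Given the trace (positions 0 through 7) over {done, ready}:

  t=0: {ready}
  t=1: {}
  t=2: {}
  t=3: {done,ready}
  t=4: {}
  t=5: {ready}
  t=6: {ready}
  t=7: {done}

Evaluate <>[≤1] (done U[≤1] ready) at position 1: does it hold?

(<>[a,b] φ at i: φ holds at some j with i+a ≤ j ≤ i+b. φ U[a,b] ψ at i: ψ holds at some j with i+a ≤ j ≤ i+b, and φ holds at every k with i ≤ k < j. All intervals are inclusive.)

Check (done U[≤1] ready) at each j in [1,2]:
  j=1: fails
  j=2: fails
No position in the window satisfies it → formula fails.

Does not hold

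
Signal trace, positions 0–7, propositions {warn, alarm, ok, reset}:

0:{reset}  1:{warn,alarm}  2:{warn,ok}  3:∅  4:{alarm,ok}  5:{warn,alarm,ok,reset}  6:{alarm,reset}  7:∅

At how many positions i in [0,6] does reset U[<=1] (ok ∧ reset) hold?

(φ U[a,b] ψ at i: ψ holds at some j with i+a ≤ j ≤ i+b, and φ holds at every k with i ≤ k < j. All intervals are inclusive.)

Evaluate at each i in [0,6]:
  i=0: ✗ (no rhs in [0,1])
  i=1: ✗ (no rhs in [1,2])
  i=2: ✗ (no rhs in [2,3])
  i=3: ✗ (no rhs in [3,4])
  i=4: ✗ (lhs fails at k=4 before rhs at j=5)
  i=5: ✓ (rhs at j=5)
  i=6: ✗ (no rhs in [6,7])
Positions where it holds: {5} → 1.

1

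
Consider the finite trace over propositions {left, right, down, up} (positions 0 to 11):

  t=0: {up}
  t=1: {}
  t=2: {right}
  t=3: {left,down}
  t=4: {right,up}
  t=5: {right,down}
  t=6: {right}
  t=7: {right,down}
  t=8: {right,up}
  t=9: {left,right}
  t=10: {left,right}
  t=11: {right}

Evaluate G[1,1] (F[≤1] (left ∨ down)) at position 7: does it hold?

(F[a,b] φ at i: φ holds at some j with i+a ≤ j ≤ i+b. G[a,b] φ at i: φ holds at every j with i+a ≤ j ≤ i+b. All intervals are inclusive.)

Holds

Check F[≤1] (left ∨ down) at every j in [8,8]:
  j=8: holds (witness at 9)
All positions satisfy it → formula holds.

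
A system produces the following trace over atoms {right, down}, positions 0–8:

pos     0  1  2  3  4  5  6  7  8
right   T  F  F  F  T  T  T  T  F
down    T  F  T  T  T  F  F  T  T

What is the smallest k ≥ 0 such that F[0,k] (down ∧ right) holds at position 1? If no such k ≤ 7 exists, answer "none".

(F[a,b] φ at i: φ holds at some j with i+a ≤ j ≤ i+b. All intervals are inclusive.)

3

Scan j = 1,2,… for (down ∧ right):
  j=1: fails
  j=2: fails
  j=3: fails
  j=4: holds
First hit at j=4, so smallest k = 4-1 = 3.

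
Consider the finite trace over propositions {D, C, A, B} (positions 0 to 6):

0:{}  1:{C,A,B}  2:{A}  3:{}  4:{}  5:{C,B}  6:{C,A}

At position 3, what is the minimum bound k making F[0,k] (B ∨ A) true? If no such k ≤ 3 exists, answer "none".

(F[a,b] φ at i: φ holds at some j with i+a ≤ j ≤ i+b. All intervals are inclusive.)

Scan j = 3,4,… for (B ∨ A):
  j=3: fails
  j=4: fails
  j=5: holds
First hit at j=5, so smallest k = 5-3 = 2.

2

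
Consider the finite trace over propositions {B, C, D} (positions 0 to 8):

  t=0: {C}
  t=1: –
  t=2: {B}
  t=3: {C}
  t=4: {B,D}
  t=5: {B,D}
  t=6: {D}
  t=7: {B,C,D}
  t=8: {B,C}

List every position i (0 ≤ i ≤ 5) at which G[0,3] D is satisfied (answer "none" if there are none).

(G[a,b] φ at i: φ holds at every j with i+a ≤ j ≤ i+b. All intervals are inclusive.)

4

Evaluate at each i in [0,5]:
  i=0: ✗ (fails at j=0)
  i=1: ✗ (fails at j=1)
  i=2: ✗ (fails at j=2)
  i=3: ✗ (fails at j=3)
  i=4: ✓ (all of [4,7])
  i=5: ✗ (fails at j=8)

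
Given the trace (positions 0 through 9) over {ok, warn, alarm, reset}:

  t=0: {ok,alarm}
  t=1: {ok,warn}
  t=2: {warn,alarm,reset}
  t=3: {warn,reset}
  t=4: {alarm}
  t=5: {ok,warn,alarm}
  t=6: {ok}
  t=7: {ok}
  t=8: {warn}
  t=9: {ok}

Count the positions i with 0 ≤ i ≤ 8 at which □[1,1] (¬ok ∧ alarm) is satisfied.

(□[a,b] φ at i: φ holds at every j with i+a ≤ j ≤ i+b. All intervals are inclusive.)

Evaluate at each i in [0,8]:
  i=0: ✗ (fails at j=1)
  i=1: ✓ (all of [2,2])
  i=2: ✗ (fails at j=3)
  i=3: ✓ (all of [4,4])
  i=4: ✗ (fails at j=5)
  i=5: ✗ (fails at j=6)
  i=6: ✗ (fails at j=7)
  i=7: ✗ (fails at j=8)
  i=8: ✗ (fails at j=9)
Positions where it holds: {1, 3} → 2.

2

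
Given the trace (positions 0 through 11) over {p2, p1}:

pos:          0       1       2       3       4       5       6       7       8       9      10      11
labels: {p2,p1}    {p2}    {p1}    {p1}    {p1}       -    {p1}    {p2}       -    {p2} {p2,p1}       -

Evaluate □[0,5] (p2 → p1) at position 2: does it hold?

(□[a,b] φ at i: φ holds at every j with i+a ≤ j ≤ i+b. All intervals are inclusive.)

Does not hold

Check (p2 → p1) at every j in [2,7]:
  j=2: antecedent false → ✓
  j=3: antecedent false → ✓
  j=4: antecedent false → ✓
  j=5: antecedent false → ✓
  j=6: antecedent false → ✓
  j=7: antecedent true; consequent false → ✗
Fails at j=7 → formula fails.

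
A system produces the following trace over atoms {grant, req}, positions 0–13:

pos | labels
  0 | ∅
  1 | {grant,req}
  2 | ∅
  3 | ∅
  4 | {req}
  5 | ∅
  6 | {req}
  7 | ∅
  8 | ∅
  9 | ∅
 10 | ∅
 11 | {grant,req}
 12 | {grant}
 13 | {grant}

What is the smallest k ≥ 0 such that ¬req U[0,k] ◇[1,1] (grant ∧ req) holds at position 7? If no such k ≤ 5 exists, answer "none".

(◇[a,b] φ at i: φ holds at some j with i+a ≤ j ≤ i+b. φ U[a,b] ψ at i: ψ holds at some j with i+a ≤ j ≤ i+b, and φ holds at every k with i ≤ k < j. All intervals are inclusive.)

3

Need earliest j ≥ 7 with ◇[1,1] (grant ∧ req), and ¬req at every k in [7,j-1].
  j=7: rhs fails.
  j=8: rhs fails.
  j=9: rhs fails.
  j=10: rhs holds; lhs holds on [7,9]. k = 3.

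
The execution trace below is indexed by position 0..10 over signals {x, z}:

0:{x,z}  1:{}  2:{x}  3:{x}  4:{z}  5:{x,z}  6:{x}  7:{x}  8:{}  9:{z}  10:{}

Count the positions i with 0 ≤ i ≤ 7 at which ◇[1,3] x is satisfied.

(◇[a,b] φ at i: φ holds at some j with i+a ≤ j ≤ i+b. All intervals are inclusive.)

7

Evaluate at each i in [0,7]:
  i=0: ✓ (witness j=2)
  i=1: ✓ (witness j=2)
  i=2: ✓ (witness j=3)
  i=3: ✓ (witness j=5)
  i=4: ✓ (witness j=5)
  i=5: ✓ (witness j=6)
  i=6: ✓ (witness j=7)
  i=7: ✗ (none in [8,10])
Positions where it holds: {0, 1, 2, 3, 4, 5, 6} → 7.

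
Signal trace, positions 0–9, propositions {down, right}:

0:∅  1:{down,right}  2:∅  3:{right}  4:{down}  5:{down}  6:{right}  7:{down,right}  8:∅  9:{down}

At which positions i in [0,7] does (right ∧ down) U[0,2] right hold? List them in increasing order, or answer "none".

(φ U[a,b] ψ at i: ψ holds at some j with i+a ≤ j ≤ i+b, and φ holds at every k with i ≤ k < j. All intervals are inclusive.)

1, 3, 6, 7

Evaluate at each i in [0,7]:
  i=0: ✗ (lhs fails at k=0 before rhs at j=1)
  i=1: ✓ (rhs at j=1)
  i=2: ✗ (lhs fails at k=2 before rhs at j=3)
  i=3: ✓ (rhs at j=3)
  i=4: ✗ (lhs fails at k=4 before rhs at j=6)
  i=5: ✗ (lhs fails at k=5 before rhs at j=6)
  i=6: ✓ (rhs at j=6)
  i=7: ✓ (rhs at j=7)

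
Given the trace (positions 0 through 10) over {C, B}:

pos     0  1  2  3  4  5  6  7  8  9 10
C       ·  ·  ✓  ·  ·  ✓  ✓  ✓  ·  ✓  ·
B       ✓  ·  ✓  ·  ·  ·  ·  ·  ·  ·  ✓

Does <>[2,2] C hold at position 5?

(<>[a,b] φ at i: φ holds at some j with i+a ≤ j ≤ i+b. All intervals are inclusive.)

True

Check C at each j in [7,7]:
  j=7: true
Found at j=7 → formula holds.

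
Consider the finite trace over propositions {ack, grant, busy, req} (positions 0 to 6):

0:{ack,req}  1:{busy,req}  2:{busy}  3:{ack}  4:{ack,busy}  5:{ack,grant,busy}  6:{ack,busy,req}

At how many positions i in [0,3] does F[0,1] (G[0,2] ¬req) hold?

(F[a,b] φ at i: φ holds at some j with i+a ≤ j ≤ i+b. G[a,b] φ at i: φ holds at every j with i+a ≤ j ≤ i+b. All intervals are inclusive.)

3

Evaluate at each i in [0,3]:
  i=0: ✗ (none in [0,1])
  i=1: ✓ (witness j=2)
  i=2: ✓ (witness j=2)
  i=3: ✓ (witness j=3)
Positions where it holds: {1, 2, 3} → 3.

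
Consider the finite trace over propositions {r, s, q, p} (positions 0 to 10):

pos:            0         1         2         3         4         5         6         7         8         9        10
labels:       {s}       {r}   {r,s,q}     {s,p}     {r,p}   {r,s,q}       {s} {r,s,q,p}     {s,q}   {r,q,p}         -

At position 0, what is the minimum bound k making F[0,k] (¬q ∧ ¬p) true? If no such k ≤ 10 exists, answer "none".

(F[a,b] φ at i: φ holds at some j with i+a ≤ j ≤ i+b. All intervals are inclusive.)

0

Scan j = 0,1,… for (¬q ∧ ¬p):
  j=0: holds
First hit at j=0, so smallest k = 0-0 = 0.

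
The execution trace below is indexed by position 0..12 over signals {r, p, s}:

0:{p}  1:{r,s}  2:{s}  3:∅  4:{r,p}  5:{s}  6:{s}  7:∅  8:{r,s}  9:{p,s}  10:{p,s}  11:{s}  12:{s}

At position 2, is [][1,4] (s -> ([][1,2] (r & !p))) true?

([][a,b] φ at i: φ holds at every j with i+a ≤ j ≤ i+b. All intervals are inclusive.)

Check (s -> ([][1,2] (r & !p))) at every j in [3,6]:
  j=3: antecedent false → ✓
  j=4: antecedent false → ✓
  j=5: antecedent true; consequent fails at 6 → ✗
  j=6: antecedent true; consequent fails at 7 → ✗
Fails at j=5 → formula fails.

No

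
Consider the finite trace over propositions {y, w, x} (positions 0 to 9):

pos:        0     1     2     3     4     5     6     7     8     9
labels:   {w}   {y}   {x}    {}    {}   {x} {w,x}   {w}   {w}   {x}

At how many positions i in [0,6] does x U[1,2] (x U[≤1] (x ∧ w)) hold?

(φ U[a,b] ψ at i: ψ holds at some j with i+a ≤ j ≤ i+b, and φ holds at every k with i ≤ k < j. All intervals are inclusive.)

1

Evaluate at each i in [0,6]:
  i=0: ✗ (no rhs in [1,2])
  i=1: ✗ (no rhs in [2,3])
  i=2: ✗ (no rhs in [3,4])
  i=3: ✗ (lhs fails at k=3 before rhs at j=5)
  i=4: ✗ (lhs fails at k=4 before rhs at j=5)
  i=5: ✓ (rhs at j=6; lhs holds on [5,5])
  i=6: ✗ (no rhs in [7,8])
Positions where it holds: {5} → 1.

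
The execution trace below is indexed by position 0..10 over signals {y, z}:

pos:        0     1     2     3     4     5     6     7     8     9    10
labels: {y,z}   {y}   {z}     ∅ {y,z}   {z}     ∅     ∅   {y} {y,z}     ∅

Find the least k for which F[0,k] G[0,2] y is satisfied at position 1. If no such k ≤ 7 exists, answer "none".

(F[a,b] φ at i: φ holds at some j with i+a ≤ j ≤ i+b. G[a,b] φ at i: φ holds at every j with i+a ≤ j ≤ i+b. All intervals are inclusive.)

Scan j = 1,2,… for G[0,2] y:
  j=1: fails
  j=2: fails
  j=3: fails
  j=4: fails
  j=5: fails
  j=6: fails
  j=7: fails
  j=8: fails
No j in [1,8] satisfies it → none.

none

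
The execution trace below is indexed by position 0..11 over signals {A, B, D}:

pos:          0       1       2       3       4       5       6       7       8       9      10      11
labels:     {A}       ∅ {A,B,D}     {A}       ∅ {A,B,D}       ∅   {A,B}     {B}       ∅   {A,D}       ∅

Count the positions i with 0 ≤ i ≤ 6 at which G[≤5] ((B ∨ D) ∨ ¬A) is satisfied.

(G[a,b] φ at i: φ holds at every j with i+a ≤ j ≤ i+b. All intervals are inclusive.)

Evaluate at each i in [0,6]:
  i=0: ✗ (fails at j=0)
  i=1: ✗ (fails at j=3)
  i=2: ✗ (fails at j=3)
  i=3: ✗ (fails at j=3)
  i=4: ✓ (all of [4,9])
  i=5: ✓ (all of [5,10])
  i=6: ✓ (all of [6,11])
Positions where it holds: {4, 5, 6} → 3.

3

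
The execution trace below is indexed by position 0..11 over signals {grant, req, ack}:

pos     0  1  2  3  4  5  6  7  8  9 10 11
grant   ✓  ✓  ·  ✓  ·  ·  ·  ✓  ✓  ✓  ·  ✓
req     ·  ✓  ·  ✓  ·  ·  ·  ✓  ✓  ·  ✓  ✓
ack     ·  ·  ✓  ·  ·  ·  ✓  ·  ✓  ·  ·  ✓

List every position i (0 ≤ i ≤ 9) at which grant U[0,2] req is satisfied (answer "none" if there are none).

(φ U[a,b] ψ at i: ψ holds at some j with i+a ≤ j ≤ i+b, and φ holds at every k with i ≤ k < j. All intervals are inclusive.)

Evaluate at each i in [0,9]:
  i=0: ✓ (rhs at j=1; lhs holds on [0,0])
  i=1: ✓ (rhs at j=1)
  i=2: ✗ (lhs fails at k=2 before rhs at j=3)
  i=3: ✓ (rhs at j=3)
  i=4: ✗ (no rhs in [4,6])
  i=5: ✗ (lhs fails at k=5 before rhs at j=7)
  i=6: ✗ (lhs fails at k=6 before rhs at j=7)
  i=7: ✓ (rhs at j=7)
  i=8: ✓ (rhs at j=8)
  i=9: ✓ (rhs at j=10; lhs holds on [9,9])

0, 1, 3, 7, 8, 9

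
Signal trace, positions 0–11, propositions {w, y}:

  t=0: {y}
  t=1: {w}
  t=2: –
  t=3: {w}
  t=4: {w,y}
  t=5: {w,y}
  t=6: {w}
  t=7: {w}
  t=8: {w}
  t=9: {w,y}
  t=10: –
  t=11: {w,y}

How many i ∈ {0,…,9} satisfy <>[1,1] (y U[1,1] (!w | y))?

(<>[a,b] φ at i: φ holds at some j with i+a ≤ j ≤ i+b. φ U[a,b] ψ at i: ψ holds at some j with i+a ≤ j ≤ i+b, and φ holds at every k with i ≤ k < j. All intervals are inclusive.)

2

Evaluate at each i in [0,9]:
  i=0: ✗ (none in [1,1])
  i=1: ✗ (none in [2,2])
  i=2: ✗ (none in [3,3])
  i=3: ✓ (witness j=4)
  i=4: ✗ (none in [5,5])
  i=5: ✗ (none in [6,6])
  i=6: ✗ (none in [7,7])
  i=7: ✗ (none in [8,8])
  i=8: ✓ (witness j=9)
  i=9: ✗ (none in [10,10])
Positions where it holds: {3, 8} → 2.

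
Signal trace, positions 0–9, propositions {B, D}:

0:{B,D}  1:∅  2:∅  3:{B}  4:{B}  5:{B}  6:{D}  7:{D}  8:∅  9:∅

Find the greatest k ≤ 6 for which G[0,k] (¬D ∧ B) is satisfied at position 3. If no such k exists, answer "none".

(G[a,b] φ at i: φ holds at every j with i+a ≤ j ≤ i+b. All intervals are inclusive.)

(¬D ∧ B) must hold from j=3 onward; find where it first fails.
  j=3: holds
  j=4: holds
  j=5: holds
  j=6: fails
Holds on [3,5], so largest k = 2.

2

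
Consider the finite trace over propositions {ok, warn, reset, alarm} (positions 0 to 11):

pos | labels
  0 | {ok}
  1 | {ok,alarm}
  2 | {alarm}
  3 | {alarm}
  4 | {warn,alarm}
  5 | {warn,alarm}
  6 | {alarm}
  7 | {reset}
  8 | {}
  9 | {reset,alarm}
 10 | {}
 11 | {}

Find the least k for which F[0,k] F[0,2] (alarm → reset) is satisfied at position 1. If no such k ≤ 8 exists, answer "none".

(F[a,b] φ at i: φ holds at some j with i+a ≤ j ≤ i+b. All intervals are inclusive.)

4

Scan j = 1,2,… for F[0,2] (alarm → reset):
  j=1: fails
  j=2: fails
  j=3: fails
  j=4: fails
  j=5: holds
First hit at j=5, so smallest k = 5-1 = 4.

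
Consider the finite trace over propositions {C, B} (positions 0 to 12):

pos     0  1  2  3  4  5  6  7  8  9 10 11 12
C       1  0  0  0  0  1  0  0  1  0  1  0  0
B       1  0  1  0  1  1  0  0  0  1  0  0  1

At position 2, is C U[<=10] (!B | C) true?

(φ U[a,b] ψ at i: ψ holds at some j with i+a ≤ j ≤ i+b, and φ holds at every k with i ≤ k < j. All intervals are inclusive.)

Does not hold

Need some j in [2,12] with (!B | C), and C at every k in [2,j-1].
  j=2: (!B | C) false.
  j=3: (!B | C) holds, but C fails at k=2 → not this j.
  j=4: (!B | C) false.
  j=5: (!B | C) holds, but C fails at k=2 → not this j.
  j=6: (!B | C) holds, but C fails at k=2 → not this j.
  j=7: (!B | C) holds, but C fails at k=2 → not this j.
  j=8: (!B | C) holds, but C fails at k=2 → not this j.
  j=9: (!B | C) false.
  j=10: (!B | C) holds, but C fails at k=2 → not this j.
  j=11: (!B | C) holds, but C fails at k=2 → not this j.
  j=12: (!B | C) false.
No j in the window works → until fails.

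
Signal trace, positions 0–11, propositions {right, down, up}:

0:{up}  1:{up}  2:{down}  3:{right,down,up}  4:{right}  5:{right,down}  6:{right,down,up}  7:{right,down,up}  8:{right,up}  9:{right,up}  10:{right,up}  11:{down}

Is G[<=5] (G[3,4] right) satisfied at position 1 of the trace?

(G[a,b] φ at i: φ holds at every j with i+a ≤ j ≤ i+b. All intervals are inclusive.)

Check G[3,4] right at every j in [1,6]:
  j=1: holds on [4,5]
  j=2: holds on [5,6]
  j=3: holds on [6,7]
  j=4: holds on [7,8]
  j=5: holds on [8,9]
  j=6: holds on [9,10]
All positions satisfy it → formula holds.

Yes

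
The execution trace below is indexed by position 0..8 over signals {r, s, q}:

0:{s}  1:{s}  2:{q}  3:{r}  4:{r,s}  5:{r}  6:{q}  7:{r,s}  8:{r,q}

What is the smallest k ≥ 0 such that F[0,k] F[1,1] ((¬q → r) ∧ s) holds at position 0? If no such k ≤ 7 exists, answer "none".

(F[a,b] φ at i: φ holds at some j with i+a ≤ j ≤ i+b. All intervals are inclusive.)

Scan j = 0,1,… for F[1,1] ((¬q → r) ∧ s):
  j=0: fails
  j=1: fails
  j=2: fails
  j=3: holds
First hit at j=3, so smallest k = 3-0 = 3.

3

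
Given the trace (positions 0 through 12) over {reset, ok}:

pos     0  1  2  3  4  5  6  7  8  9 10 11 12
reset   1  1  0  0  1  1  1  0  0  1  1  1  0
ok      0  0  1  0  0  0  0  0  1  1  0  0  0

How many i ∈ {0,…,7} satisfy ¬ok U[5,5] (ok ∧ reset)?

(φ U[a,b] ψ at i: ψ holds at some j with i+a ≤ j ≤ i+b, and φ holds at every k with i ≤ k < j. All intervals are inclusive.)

Evaluate at each i in [0,7]:
  i=0: ✗ (no rhs in [5,5])
  i=1: ✗ (no rhs in [6,6])
  i=2: ✗ (no rhs in [7,7])
  i=3: ✗ (no rhs in [8,8])
  i=4: ✗ (lhs fails at k=8 before rhs at j=9)
  i=5: ✗ (no rhs in [10,10])
  i=6: ✗ (no rhs in [11,11])
  i=7: ✗ (no rhs in [12,12])
Positions where it holds: {} → 0.

0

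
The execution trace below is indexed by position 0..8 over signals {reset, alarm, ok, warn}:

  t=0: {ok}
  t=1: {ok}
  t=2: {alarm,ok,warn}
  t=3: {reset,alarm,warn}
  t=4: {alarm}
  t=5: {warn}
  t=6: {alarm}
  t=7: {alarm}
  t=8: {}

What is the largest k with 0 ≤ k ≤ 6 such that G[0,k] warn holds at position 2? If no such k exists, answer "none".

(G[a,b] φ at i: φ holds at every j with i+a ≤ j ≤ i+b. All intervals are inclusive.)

1

warn must hold from j=2 onward; find where it first fails.
  j=2: holds
  j=3: holds
  j=4: fails
Holds on [2,3], so largest k = 1.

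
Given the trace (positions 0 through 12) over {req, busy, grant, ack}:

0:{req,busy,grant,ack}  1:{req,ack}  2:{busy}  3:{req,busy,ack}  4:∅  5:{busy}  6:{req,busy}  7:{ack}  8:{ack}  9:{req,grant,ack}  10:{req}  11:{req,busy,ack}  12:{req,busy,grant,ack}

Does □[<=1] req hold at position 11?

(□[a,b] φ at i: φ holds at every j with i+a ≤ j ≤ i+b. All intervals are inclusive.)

Holds

Check req at every j in [11,12]:
  j=11: true
  j=12: true
All positions satisfy it → formula holds.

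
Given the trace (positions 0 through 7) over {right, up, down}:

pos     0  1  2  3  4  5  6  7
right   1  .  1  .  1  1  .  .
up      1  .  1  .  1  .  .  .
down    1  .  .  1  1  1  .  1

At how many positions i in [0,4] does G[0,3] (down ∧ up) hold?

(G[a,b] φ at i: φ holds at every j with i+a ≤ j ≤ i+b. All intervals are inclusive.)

Evaluate at each i in [0,4]:
  i=0: ✗ (fails at j=1)
  i=1: ✗ (fails at j=1)
  i=2: ✗ (fails at j=2)
  i=3: ✗ (fails at j=3)
  i=4: ✗ (fails at j=5)
Positions where it holds: {} → 0.

0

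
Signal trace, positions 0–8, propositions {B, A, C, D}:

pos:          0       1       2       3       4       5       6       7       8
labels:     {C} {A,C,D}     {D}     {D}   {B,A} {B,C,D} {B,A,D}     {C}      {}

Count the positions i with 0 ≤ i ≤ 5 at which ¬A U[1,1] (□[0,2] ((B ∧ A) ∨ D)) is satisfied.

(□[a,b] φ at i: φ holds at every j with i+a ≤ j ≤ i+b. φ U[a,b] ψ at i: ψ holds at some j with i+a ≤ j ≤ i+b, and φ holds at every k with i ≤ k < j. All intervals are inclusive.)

3

Evaluate at each i in [0,5]:
  i=0: ✓ (rhs at j=1; lhs holds on [0,0])
  i=1: ✗ (lhs fails at k=1 before rhs at j=2)
  i=2: ✓ (rhs at j=3; lhs holds on [2,2])
  i=3: ✓ (rhs at j=4; lhs holds on [3,3])
  i=4: ✗ (no rhs in [5,5])
  i=5: ✗ (no rhs in [6,6])
Positions where it holds: {0, 2, 3} → 3.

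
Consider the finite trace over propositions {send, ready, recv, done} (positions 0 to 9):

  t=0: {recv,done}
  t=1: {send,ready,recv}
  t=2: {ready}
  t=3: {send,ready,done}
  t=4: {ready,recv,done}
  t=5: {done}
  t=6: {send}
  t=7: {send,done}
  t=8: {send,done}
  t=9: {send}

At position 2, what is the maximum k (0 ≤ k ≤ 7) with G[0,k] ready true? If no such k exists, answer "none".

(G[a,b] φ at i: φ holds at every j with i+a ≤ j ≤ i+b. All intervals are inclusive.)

ready must hold from j=2 onward; find where it first fails.
  j=2: holds
  j=3: holds
  j=4: holds
  j=5: fails
Holds on [2,4], so largest k = 2.

2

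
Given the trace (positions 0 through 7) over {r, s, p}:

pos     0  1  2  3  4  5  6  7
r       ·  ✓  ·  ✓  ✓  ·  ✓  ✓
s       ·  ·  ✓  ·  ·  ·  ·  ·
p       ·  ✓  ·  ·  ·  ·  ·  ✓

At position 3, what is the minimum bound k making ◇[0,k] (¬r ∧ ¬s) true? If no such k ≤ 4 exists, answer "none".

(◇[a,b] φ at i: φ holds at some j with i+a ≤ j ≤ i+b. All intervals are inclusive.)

Scan j = 3,4,… for (¬r ∧ ¬s):
  j=3: fails
  j=4: fails
  j=5: holds
First hit at j=5, so smallest k = 5-3 = 2.

2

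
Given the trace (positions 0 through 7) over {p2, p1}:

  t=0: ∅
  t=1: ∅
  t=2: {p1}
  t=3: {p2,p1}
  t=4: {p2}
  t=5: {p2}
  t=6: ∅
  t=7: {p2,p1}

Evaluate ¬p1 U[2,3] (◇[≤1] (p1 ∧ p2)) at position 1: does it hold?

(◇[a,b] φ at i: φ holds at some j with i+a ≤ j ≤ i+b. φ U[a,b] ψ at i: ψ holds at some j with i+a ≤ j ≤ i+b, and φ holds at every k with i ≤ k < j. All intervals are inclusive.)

Need some j in [3,4] with ◇[≤1] (p1 ∧ p2), and ¬p1 at every k in [1,j-1].
  j=3: ◇[≤1] (p1 ∧ p2) holds, but ¬p1 fails at k=2 → not this j.
  j=4: ◇[≤1] (p1 ∧ p2) — fails (none in [4,5]).
No j in the window works → until fails.

False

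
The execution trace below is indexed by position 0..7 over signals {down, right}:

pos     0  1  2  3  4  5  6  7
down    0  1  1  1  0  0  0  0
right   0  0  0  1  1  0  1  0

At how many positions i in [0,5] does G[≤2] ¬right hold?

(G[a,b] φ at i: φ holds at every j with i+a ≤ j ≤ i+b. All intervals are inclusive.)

Evaluate at each i in [0,5]:
  i=0: ✓ (all of [0,2])
  i=1: ✗ (fails at j=3)
  i=2: ✗ (fails at j=3)
  i=3: ✗ (fails at j=3)
  i=4: ✗ (fails at j=4)
  i=5: ✗ (fails at j=6)
Positions where it holds: {0} → 1.

1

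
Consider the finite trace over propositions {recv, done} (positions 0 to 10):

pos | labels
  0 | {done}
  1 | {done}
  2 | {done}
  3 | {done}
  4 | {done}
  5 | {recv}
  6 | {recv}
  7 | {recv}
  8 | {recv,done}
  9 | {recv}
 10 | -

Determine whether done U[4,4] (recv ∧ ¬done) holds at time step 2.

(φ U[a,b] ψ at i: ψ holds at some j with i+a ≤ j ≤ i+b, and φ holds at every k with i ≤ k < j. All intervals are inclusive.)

Need some j in [6,6] with (recv ∧ ¬done), and done at every k in [2,j-1].
  j=6: (recv ∧ ¬done) holds, but done fails at k=5 → not this j.
No j in the window works → until fails.

Does not hold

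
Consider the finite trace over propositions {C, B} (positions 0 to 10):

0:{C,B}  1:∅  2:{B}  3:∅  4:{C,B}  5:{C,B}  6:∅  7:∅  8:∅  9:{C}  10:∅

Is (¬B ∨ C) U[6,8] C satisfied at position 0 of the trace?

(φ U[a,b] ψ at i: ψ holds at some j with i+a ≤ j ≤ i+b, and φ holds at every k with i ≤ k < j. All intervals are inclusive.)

Need some j in [6,8] with C, and (¬B ∨ C) at every k in [0,j-1].
  j=6: C false.
  j=7: C false.
  j=8: C false.
No j in the window works → until fails.

Does not hold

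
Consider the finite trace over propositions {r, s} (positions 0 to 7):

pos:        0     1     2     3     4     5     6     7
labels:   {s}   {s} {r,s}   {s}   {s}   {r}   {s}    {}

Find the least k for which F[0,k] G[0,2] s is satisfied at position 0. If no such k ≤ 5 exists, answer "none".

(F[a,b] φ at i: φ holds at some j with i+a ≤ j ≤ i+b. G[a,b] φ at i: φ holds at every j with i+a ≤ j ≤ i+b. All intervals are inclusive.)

0

Scan j = 0,1,… for G[0,2] s:
  j=0: holds
First hit at j=0, so smallest k = 0-0 = 0.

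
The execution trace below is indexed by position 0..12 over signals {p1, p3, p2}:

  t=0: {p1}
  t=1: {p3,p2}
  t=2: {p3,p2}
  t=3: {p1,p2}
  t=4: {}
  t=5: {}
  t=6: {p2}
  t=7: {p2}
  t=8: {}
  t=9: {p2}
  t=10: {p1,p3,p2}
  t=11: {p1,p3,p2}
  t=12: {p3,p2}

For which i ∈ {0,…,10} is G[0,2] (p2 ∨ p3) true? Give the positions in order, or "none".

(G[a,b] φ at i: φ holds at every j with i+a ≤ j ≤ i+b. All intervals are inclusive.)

1, 9, 10

Evaluate at each i in [0,10]:
  i=0: ✗ (fails at j=0)
  i=1: ✓ (all of [1,3])
  i=2: ✗ (fails at j=4)
  i=3: ✗ (fails at j=4)
  i=4: ✗ (fails at j=4)
  i=5: ✗ (fails at j=5)
  i=6: ✗ (fails at j=8)
  i=7: ✗ (fails at j=8)
  i=8: ✗ (fails at j=8)
  i=9: ✓ (all of [9,11])
  i=10: ✓ (all of [10,12])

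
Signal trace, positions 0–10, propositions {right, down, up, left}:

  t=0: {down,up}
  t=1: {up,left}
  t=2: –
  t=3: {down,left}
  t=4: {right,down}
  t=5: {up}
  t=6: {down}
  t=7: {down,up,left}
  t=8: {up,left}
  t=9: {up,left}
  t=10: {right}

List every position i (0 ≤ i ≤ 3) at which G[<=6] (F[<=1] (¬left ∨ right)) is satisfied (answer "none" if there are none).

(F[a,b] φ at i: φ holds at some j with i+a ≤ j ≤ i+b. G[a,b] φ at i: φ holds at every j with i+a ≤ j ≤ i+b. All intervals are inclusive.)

0

Evaluate at each i in [0,3]:
  i=0: ✓ (all of [0,6])
  i=1: ✗ (fails at j=7)
  i=2: ✗ (fails at j=7)
  i=3: ✗ (fails at j=7)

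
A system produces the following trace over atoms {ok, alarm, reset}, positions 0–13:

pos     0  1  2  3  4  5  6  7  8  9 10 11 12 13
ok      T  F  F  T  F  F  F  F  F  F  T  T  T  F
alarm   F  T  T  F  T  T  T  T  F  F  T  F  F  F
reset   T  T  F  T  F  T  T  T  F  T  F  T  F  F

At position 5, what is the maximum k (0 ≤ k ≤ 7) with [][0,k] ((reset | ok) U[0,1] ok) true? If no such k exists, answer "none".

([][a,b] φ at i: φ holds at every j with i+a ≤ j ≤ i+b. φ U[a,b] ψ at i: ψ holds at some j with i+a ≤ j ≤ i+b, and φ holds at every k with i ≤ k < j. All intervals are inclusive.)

((reset | ok) U[0,1] ok) must hold from j=5 onward; find where it first fails.
  j=5: fails → no k works.

none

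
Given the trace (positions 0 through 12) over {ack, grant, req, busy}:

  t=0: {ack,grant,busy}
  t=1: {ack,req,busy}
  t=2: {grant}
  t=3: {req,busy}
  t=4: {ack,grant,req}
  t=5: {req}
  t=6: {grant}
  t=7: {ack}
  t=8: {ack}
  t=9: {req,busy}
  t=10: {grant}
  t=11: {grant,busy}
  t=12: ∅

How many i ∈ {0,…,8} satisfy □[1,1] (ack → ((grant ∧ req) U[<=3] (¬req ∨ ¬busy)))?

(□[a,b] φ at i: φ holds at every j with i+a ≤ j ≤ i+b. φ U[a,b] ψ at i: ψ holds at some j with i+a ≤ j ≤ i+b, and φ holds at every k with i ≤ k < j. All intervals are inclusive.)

Evaluate at each i in [0,8]:
  i=0: ✗ (fails at j=1)
  i=1: ✓ (all of [2,2])
  i=2: ✓ (all of [3,3])
  i=3: ✓ (all of [4,4])
  i=4: ✓ (all of [5,5])
  i=5: ✓ (all of [6,6])
  i=6: ✓ (all of [7,7])
  i=7: ✓ (all of [8,8])
  i=8: ✓ (all of [9,9])
Positions where it holds: {1, 2, 3, 4, 5, 6, 7, 8} → 8.

8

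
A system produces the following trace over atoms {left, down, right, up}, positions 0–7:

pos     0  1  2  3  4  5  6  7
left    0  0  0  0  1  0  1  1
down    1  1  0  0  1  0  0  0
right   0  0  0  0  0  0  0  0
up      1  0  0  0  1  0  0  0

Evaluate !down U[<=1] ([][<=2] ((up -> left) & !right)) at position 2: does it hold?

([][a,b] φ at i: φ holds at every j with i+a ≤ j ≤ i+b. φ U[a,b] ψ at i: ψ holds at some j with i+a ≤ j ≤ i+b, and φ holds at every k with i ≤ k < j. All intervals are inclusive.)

Need some j in [2,3] with [][<=2] ((up -> left) & !right), and !down at every k in [2,j-1].
  j=2: [][<=2] ((up -> left) & !right) holds; no prefix to check → satisfied.

Holds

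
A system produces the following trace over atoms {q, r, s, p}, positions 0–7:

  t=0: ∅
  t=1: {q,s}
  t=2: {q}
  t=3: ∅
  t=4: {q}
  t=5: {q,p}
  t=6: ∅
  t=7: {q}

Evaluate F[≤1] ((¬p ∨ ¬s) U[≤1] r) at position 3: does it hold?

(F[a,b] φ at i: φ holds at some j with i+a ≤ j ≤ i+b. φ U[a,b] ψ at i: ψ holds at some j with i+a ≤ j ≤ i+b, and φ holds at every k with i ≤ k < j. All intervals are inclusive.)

False

Check ((¬p ∨ ¬s) U[≤1] r) at each j in [3,4]:
  j=3: fails
  j=4: fails
No position in the window satisfies it → formula fails.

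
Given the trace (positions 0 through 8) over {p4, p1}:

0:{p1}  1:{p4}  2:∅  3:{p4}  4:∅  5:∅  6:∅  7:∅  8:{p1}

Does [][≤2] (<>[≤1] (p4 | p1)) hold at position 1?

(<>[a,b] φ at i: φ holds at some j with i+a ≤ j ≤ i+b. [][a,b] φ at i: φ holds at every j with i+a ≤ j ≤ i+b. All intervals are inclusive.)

Check <>[≤1] (p4 | p1) at every j in [1,3]:
  j=1: holds (witness at 1)
  j=2: holds (witness at 3)
  j=3: holds (witness at 3)
All positions satisfy it → formula holds.

Yes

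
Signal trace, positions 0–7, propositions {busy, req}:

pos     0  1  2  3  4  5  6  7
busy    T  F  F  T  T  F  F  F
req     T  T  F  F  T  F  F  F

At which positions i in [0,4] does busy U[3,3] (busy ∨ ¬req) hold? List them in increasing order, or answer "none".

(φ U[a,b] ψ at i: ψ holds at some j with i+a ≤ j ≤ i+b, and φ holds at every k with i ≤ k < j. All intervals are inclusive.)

Evaluate at each i in [0,4]:
  i=0: ✗ (lhs fails at k=1 before rhs at j=3)
  i=1: ✗ (lhs fails at k=1 before rhs at j=4)
  i=2: ✗ (lhs fails at k=2 before rhs at j=5)
  i=3: ✗ (lhs fails at k=5 before rhs at j=6)
  i=4: ✗ (lhs fails at k=5 before rhs at j=7)

none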